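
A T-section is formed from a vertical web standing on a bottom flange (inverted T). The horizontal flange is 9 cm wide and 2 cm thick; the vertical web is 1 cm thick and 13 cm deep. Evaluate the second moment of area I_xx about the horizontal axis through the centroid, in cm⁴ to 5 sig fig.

Decompose the section into non-overlapping parts with the origin at the bottom-left of its bounding rectangle.
Flange: 9 × 2, A = 18 cm², y = 1 cm, Ī = 6 cm⁴.
Web: 1 × 13, A = 13 cm², y = 8.5 cm, Ī = 183.0833 cm⁴.
Centroid: ȳ = ΣA·y / ΣA = 4.145161 cm.
Transfer each piece to the horizontal axis through the centroid using Ī + A·d² with d = y − 4.145161:
  flange: d = -3.145161 cm → contributes +184.0567 cm⁴
  web: d = 4.354839 cm → contributes +429.6234 cm⁴
Total I = 613.6801 cm⁴.

I_xx ≈ 613.68 cm⁴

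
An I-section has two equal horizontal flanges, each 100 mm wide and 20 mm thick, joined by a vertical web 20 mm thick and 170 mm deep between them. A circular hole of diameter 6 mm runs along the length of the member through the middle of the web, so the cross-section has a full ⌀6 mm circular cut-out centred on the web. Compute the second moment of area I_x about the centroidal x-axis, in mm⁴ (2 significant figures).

I_x ≈ 4.4 × 10⁷ mm⁴

Split into non-overlapping primitives; take the origin at the lower-left of the bounding box.
Bottom flange: 100 × 20, A = 2 000 mm², y = 10 mm, Ī = 66 667 mm⁴.
Web: 20 × 170, A = 3 400 mm², y = 105 mm, Ī = 8 188 333 mm⁴.
Top flange: 100 × 20, A = 2 000 mm², y = 200 mm, Ī = 66 667 mm⁴.
Hole (subtracted): ⌀6, A = 28.27 mm², y = 105 mm, Ī = 63.62 mm⁴.
By symmetry the centroid is at mid-height, ȳ = 105 mm.
Transfer each piece to the centroidal x-axis using Ī + A·d² with d = y − 105:
  bottom flange: d = -95 mm → contributes +18 116 667 mm⁴
  web: d = 0 mm → contributes +8 188 333 mm⁴
  top flange: d = 95 mm → contributes +18 116 667 mm⁴
  hole: d = 0 mm → contributes −63.62 mm⁴
Total I = 44 421 603 mm⁴.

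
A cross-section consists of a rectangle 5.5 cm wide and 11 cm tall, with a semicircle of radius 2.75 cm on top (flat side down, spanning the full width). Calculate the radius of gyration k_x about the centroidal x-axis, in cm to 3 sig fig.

k_x ≈ 3.82 cm

Decompose the section into non-overlapping parts with the origin at the bottom-left of its bounding rectangle.
Rectangular body: 5.5 × 11, A = 60.5 cm², y = 5.5 cm, Ī = 610.04 cm⁴.
Semicircular cap: semicircle r = 2.75, A = 11.879 cm², y = 12.167 cm, Ī = 6.2772 cm⁴.
Centroid: ȳ = ΣA·y / ΣA = 6.5942 cm.
Transfer each piece to the centroidal x-axis using Ī + A·d² with d = y − 6.5942:
  rectangular body: d = -1.0942 cm → contributes +682.48 cm⁴
  semicircular cap: d = 5.5729 cm → contributes +375.21 cm⁴
Total I = 1057.7 cm⁴.
Radius of gyration: k = √(I/A) = √(1057.7 / 72.379) = 3.8227 cm.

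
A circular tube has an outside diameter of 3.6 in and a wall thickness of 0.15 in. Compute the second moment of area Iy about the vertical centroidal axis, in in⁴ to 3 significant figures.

Iy ≈ 2.42 in⁴

Treat the section as a set of non-overlapping primitives; coordinates are from the bounding-box lower-left.
Outer circle: ⌀3.6, A = 10.179 in², x = 1.8 in, Ī = 8.2448 in⁴.
Bore (subtracted): ⌀3.3, A = 8.553 in², x = 1.8 in, Ī = 5.8214 in⁴.
By symmetry the centroid is at mid-width, x̄ = 1.8 in.
All pieces are centred on the vertical centroidal axis, so I = ΣĪ (holes subtracted) = 2.4234 in⁴.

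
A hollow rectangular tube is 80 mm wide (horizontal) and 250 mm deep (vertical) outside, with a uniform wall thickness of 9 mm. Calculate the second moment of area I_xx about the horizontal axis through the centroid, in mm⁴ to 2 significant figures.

I_xx ≈ 4.0 × 10⁷ mm⁴

Decompose the section into non-overlapping parts with the origin at the bottom-left of its bounding rectangle.
Outer rectangle: 80 × 250, A = 20 000 mm², y = 125 mm, Ī = 104 166 667 mm⁴.
Inner void (subtracted): 62 × 232, A = 14 384 mm², y = 125 mm, Ī = 64 517 035 mm⁴.
By symmetry the centroid is at mid-height, ȳ = 125 mm.
All pieces are centred on the horizontal axis through the centroid, so I = ΣĪ (holes subtracted) = 39 649 632 mm⁴.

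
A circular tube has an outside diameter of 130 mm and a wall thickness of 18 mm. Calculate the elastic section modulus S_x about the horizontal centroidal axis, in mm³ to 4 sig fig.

S_x ≈ 1.567 × 10⁵ mm³

Treat the section as a set of non-overlapping primitives; coordinates are from the bounding-box lower-left.
Outer circle: ⌀130, A = 13273.2 mm², y = 65 mm, Ī = 14 019 848 mm⁴.
Bore (subtracted): ⌀94, A = 6939.78 mm², y = 65 mm, Ī = 3 832 492 mm⁴.
By symmetry the centroid is at mid-height, ȳ = 65 mm.
All pieces are centred on the horizontal centroidal axis, so I = ΣĪ (holes subtracted) = 10 187 356 mm⁴.
Extreme fibre distance c = 65 mm; S = I/c = 156 729 mm³.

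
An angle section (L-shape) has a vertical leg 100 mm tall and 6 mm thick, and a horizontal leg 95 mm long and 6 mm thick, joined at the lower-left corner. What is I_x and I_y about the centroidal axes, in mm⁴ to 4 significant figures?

Treat the section as a set of non-overlapping primitives; coordinates are from the bounding-box lower-left.
Vertical leg: 6 × 100, A = 600 mm², y = 50 mm, Ī = 500 000 mm⁴.
Horizontal leg (remainder): 89 × 6, A = 534 mm², y = 3 mm, Ī = 1 602 mm⁴.
Centroid: ȳ = ΣA·y / ΣA = 27.8677 mm.
Transfer each piece to the centroidal x-axis using Ī + A·d² with d = y − 27.8677:
  vertical leg: d = 22.1323 mm → contributes +793 903 mm⁴
  horizontal leg (remainder): d = -24.8677 mm → contributes +331 830 mm⁴
Total I = 1 125 732 mm⁴.
For the y-axis: x̄ = 25.3677 mm.
Repeating about the centroidal y-axis gives I_y = 991 765 mm⁴.

I_x ≈ 1.126 × 10⁶ mm⁴, I_y ≈ 9.918 × 10⁵ mm⁴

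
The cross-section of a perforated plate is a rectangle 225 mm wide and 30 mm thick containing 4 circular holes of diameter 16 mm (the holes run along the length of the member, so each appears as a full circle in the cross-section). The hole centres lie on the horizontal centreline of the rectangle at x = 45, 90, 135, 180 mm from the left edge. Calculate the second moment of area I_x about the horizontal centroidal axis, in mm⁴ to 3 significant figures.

Treat the section as a set of non-overlapping primitives; coordinates are from the bounding-box lower-left.
Plate: 225 × 30, A = 6 750 mm², y = 15 mm, Ī = 506 250 mm⁴.
Hole 1 (subtracted): ⌀16, A = 201.06 mm², y = 15 mm, Ī = 3 217 mm⁴.
Hole 2 (subtracted): ⌀16, A = 201.06 mm², y = 15 mm, Ī = 3 217 mm⁴.
Hole 3 (subtracted): ⌀16, A = 201.06 mm², y = 15 mm, Ī = 3 217 mm⁴.
Hole 4 (subtracted): ⌀16, A = 201.06 mm², y = 15 mm, Ī = 3 217 mm⁴.
By symmetry the centroid is at mid-height, ȳ = 15 mm.
All pieces are centred on the horizontal centroidal axis, so I = ΣĪ (holes subtracted) = 493 382 mm⁴.

I_x ≈ 4.93 × 10⁵ mm⁴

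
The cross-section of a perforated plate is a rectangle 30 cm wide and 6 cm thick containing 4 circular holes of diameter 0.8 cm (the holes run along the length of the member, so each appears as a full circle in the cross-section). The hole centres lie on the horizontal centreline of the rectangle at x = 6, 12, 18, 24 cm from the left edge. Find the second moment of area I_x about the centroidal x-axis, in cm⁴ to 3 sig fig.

Treat the section as a set of non-overlapping primitives; coordinates are from the bounding-box lower-left.
Plate: 30 × 6, A = 180 cm², y = 3 cm, Ī = 540 cm⁴.
Hole 1 (subtracted): ⌀0.8, A = 0.50265 cm², y = 3 cm, Ī = 0.020106 cm⁴.
Hole 2 (subtracted): ⌀0.8, A = 0.50265 cm², y = 3 cm, Ī = 0.020106 cm⁴.
Hole 3 (subtracted): ⌀0.8, A = 0.50265 cm², y = 3 cm, Ī = 0.020106 cm⁴.
Hole 4 (subtracted): ⌀0.8, A = 0.50265 cm², y = 3 cm, Ī = 0.020106 cm⁴.
By symmetry the centroid is at mid-height, ȳ = 3 cm.
All pieces are centred on the centroidal x-axis, so I = ΣĪ (holes subtracted) = 539.92 cm⁴.

I_x ≈ 540 cm⁴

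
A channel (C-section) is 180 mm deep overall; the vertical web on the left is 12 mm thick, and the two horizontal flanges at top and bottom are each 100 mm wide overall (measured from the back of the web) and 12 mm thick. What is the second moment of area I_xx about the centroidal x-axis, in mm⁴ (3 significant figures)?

I_xx ≈ 2.08 × 10⁷ mm⁴

Break the section into simple shapes (no overlaps), measuring from the bottom-left corner of the bounding box.
Web: 12 × 180, A = 2 160 mm², y = 90 mm, Ī = 5 832 000 mm⁴.
Top flange (beyond web): 88 × 12, A = 1 056 mm², y = 174 mm, Ī = 12 672 mm⁴.
Bottom flange (beyond web): 88 × 12, A = 1 056 mm², y = 6 mm, Ī = 12 672 mm⁴.
By symmetry the centroid is at mid-height, ȳ = 90 mm.
Transfer each piece to the centroidal x-axis using Ī + A·d² with d = y − 90:
  web: d = 0 mm → contributes +5 832 000 mm⁴
  top flange (beyond web): d = 84 mm → contributes +7 463 808 mm⁴
  bottom flange (beyond web): d = -84 mm → contributes +7 463 808 mm⁴
Total I = 20 759 616 mm⁴.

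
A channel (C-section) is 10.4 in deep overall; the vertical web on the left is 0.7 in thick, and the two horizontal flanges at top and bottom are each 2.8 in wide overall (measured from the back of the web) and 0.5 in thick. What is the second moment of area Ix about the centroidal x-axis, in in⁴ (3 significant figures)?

Treat the section as a set of non-overlapping primitives; coordinates are from the bounding-box lower-left.
Web: 0.7 × 10.4, A = 7.28 in², y = 5.2 in, Ī = 65.617 in⁴.
Top flange (beyond web): 2.1 × 0.5, A = 1.05 in², y = 10.15 in, Ī = 0.021875 in⁴.
Bottom flange (beyond web): 2.1 × 0.5, A = 1.05 in², y = 0.25 in, Ī = 0.021875 in⁴.
By symmetry the centroid is at mid-height, ȳ = 5.2 in.
Transfer each piece to the centroidal x-axis using Ī + A·d² with d = y − 5.2:
  web: d = 0 in → contributes +65.617 in⁴
  top flange (beyond web): d = 4.95 in → contributes +25.75 in⁴
  bottom flange (beyond web): d = -4.95 in → contributes +25.75 in⁴
Total I = 117.12 in⁴.

Ix ≈ 117 in⁴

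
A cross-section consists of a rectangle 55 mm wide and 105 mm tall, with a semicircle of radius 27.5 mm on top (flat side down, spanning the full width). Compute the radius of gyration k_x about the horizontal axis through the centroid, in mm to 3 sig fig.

k_x ≈ 36.8 mm

Decompose the section into non-overlapping parts with the origin at the bottom-left of its bounding rectangle.
Rectangular body: 55 × 105, A = 5 775 mm², y = 52.5 mm, Ī = 5 305 781 mm⁴.
Semicircular cap: semicircle r = 27.5, A = 1187.9 mm², y = 116.67 mm, Ī = 62 772 mm⁴.
Centroid: ȳ = ΣA·y / ΣA = 63.448 mm.
Transfer each piece to the horizontal axis through the centroid using Ī + A·d² with d = y − 63.448:
  rectangular body: d = -10.948 mm → contributes +5 997 967 mm⁴
  semicircular cap: d = 53.223 mm → contributes +3 427 807 mm⁴
Total I = 9 425 774 mm⁴.
Radius of gyration: k = √(I/A) = √(9 425 774 / 6962.9) = 36.793 mm.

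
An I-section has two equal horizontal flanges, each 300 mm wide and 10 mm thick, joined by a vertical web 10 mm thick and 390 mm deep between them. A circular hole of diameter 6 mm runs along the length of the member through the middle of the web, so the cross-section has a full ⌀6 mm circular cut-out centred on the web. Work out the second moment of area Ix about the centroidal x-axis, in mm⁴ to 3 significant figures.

Decompose the section into non-overlapping parts with the origin at the bottom-left of its bounding rectangle.
Bottom flange: 300 × 10, A = 3 000 mm², y = 5 mm, Ī = 25 000 mm⁴.
Web: 10 × 390, A = 3 900 mm², y = 205 mm, Ī = 49 432 500 mm⁴.
Top flange: 300 × 10, A = 3 000 mm², y = 405 mm, Ī = 25 000 mm⁴.
Hole (subtracted): ⌀6, A = 28.274 mm², y = 205 mm, Ī = 63.617 mm⁴.
By symmetry the centroid is at mid-height, ȳ = 205 mm.
Transfer each piece to the centroidal x-axis using Ī + A·d² with d = y − 205:
  bottom flange: d = -200 mm → contributes +120 025 000 mm⁴
  web: d = 0 mm → contributes +49 432 500 mm⁴
  top flange: d = 200 mm → contributes +120 025 000 mm⁴
  hole: d = 0 mm → contributes −63.617 mm⁴
Total I = 289 482 436 mm⁴.

Ix ≈ 2.89 × 10⁸ mm⁴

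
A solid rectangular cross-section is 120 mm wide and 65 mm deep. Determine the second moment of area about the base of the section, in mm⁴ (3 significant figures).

I_base ≈ 1.10 × 10⁷ mm⁴

The section: 120 × 65, A = 7 800 mm², y = 32.5 mm, Ī = 2 746 250 mm⁴.
Transfer it to the base of the section using Ī + A·d² with d = y − 0:
  the section: d = 32.5 mm → contributes +10 985 000 mm⁴
Total I = 10 985 000 mm⁴.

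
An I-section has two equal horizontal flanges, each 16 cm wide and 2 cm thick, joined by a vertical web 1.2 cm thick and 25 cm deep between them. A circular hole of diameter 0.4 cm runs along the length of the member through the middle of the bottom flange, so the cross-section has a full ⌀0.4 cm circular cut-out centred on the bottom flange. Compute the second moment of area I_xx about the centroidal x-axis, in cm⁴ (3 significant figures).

I_xx ≈ 1.32 × 10⁴ cm⁴

Treat the section as a set of non-overlapping primitives; coordinates are from the bounding-box lower-left.
Bottom flange: 16 × 2, A = 32 cm², y = 1 cm, Ī = 10.667 cm⁴.
Web: 1.2 × 25, A = 30 cm², y = 14.5 cm, Ī = 1562.5 cm⁴.
Top flange: 16 × 2, A = 32 cm², y = 28 cm, Ī = 10.667 cm⁴.
Hole (subtracted): ⌀0.4, A = 0.12566 cm², y = 1 cm, Ī = 0.0012566 cm⁴.
Centroid: ȳ = ΣA·y / ΣA = 14.518 cm.
Transfer each piece to the centroidal x-axis using Ī + A·d² with d = y − 14.518:
  bottom flange: d = -13.518 cm → contributes +5858.3 cm⁴
  web: d = -0.018072 cm → contributes +1562.5 cm⁴
  top flange: d = 13.482 cm → contributes +5827.1 cm⁴
  hole: d = -13.518 cm → contributes −22.965 cm⁴
Total I = 13 225 cm⁴.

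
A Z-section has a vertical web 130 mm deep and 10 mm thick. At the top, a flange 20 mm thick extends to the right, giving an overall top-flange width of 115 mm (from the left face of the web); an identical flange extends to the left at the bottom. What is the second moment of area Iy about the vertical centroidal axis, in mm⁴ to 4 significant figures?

Iy ≈ 1.776 × 10⁷ mm⁴

Decompose the section into non-overlapping parts with the origin at the bottom-left of its bounding rectangle.
Web: 10 × 130, A = 1 300 mm², x = 110 mm, Ī = 10833.3 mm⁴.
Top flange (beyond web): 105 × 20, A = 2 100 mm², x = 167.5 mm, Ī = 1 929 375 mm⁴.
Bottom flange (beyond web): 105 × 20, A = 2 100 mm², x = 52.5 mm, Ī = 1 929 375 mm⁴.
Centroid: x̄ = ΣA·x / ΣA = 110 mm.
Transfer each piece to the vertical centroidal axis using Ī + A·d² with d = x − 110:
  web: d = 0 mm → contributes +10833.3 mm⁴
  top flange (beyond web): d = 57.5 mm → contributes +8 872 500 mm⁴
  bottom flange (beyond web): d = -57.5 mm → contributes +8 872 500 mm⁴
Total I = 17 755 833 mm⁴.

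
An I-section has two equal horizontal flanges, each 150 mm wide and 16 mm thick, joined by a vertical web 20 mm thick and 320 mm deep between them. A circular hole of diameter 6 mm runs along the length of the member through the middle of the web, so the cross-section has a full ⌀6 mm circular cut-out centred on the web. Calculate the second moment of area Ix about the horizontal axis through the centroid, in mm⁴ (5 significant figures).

Ix ≈ 1.9019 × 10⁸ mm⁴

Decompose the section into non-overlapping parts with the origin at the bottom-left of its bounding rectangle.
Bottom flange: 150 × 16, A = 2 400 mm², y = 8 mm, Ī = 51 200 mm⁴.
Web: 20 × 320, A = 6 400 mm², y = 176 mm, Ī = 54 613 333 mm⁴.
Top flange: 150 × 16, A = 2 400 mm², y = 344 mm, Ī = 51 200 mm⁴.
Hole (subtracted): ⌀6, A = 28.27433 mm², y = 176 mm, Ī = 63.61725 mm⁴.
By symmetry the centroid is at mid-height, ȳ = 176 mm.
Transfer each piece to the horizontal axis through the centroid using Ī + A·d² with d = y − 176:
  bottom flange: d = -168 mm → contributes +67 788 800 mm⁴
  web: d = 0 mm → contributes +54 613 333 mm⁴
  top flange: d = 168 mm → contributes +67 788 800 mm⁴
  hole: d = 0 mm → contributes −63.61725 mm⁴
Total I = 190 190 870 mm⁴.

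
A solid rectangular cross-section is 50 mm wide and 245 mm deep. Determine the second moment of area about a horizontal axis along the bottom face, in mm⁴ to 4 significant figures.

The section: 50 × 245, A = 12 250 mm², y = 122.5 mm, Ī = 61 275 521 mm⁴.
Transfer it to the base of the section using Ī + A·d² with d = y − 0:
  the section: d = 122.5 mm → contributes +245 102 083 mm⁴
Total I = 245 102 083 mm⁴.

I_base ≈ 2.451 × 10⁸ mm⁴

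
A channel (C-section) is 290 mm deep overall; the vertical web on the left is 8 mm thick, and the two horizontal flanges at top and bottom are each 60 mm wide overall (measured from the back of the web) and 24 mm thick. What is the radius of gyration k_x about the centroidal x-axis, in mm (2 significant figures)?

k_x ≈ 110 mm

Split into non-overlapping primitives; take the origin at the lower-left of the bounding box.
Web: 8 × 290, A = 2 320 mm², y = 145 mm, Ī = 16 259 333 mm⁴.
Top flange (beyond web): 52 × 24, A = 1 248 mm², y = 278 mm, Ī = 59 904 mm⁴.
Bottom flange (beyond web): 52 × 24, A = 1 248 mm², y = 12 mm, Ī = 59 904 mm⁴.
By symmetry the centroid is at mid-height, ȳ = 145 mm.
Transfer each piece to the centroidal x-axis using Ī + A·d² with d = y − 145:
  web: d = 0 mm → contributes +16 259 333 mm⁴
  top flange (beyond web): d = 133 mm → contributes +22 135 776 mm⁴
  bottom flange (beyond web): d = -133 mm → contributes +22 135 776 mm⁴
Total I = 60 530 885 mm⁴.
Radius of gyration: k = √(I/A) = √(60 530 885 / 4 816) = 112.1 mm.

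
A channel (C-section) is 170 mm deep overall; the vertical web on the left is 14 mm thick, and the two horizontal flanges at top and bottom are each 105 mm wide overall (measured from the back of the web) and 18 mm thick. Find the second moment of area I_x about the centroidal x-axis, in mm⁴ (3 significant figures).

I_x ≈ 2.47 × 10⁷ mm⁴

Break the section into simple shapes (no overlaps), measuring from the bottom-left corner of the bounding box.
Web: 14 × 170, A = 2 380 mm², y = 85 mm, Ī = 5 731 833 mm⁴.
Top flange (beyond web): 91 × 18, A = 1 638 mm², y = 161 mm, Ī = 44 226 mm⁴.
Bottom flange (beyond web): 91 × 18, A = 1 638 mm², y = 9 mm, Ī = 44 226 mm⁴.
By symmetry the centroid is at mid-height, ȳ = 85 mm.
Transfer each piece to the centroidal x-axis using Ī + A·d² with d = y − 85:
  web: d = 0 mm → contributes +5 731 833 mm⁴
  top flange (beyond web): d = 76 mm → contributes +9 505 314 mm⁴
  bottom flange (beyond web): d = -76 mm → contributes +9 505 314 mm⁴
Total I = 24 742 461 mm⁴.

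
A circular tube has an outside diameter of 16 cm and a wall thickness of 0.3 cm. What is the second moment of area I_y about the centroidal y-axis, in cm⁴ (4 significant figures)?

Decompose the section into non-overlapping parts with the origin at the bottom-left of its bounding rectangle.
Outer circle: ⌀16, A = 201.062 cm², x = 8 cm, Ī = 3216.99 cm⁴.
Bore (subtracted): ⌀15.4, A = 186.265 cm², x = 8 cm, Ī = 2760.91 cm⁴.
By symmetry the centroid is at mid-width, x̄ = 8 cm.
All pieces are centred on the centroidal y-axis, so I = ΣĪ (holes subtracted) = 456.077 cm⁴.

I_y ≈ 456.1 cm⁴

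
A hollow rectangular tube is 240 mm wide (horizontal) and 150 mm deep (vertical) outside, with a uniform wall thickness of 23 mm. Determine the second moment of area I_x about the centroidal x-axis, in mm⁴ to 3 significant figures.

I_x ≈ 4.93 × 10⁷ mm⁴

Treat the section as a set of non-overlapping primitives; coordinates are from the bounding-box lower-left.
Outer rectangle: 240 × 150, A = 36 000 mm², y = 75 mm, Ī = 67 500 000 mm⁴.
Inner void (subtracted): 194 × 104, A = 20 176 mm², y = 75 mm, Ī = 18 185 301 mm⁴.
By symmetry the centroid is at mid-height, ȳ = 75 mm.
All pieces are centred on the centroidal x-axis, so I = ΣĪ (holes subtracted) = 49 314 699 mm⁴.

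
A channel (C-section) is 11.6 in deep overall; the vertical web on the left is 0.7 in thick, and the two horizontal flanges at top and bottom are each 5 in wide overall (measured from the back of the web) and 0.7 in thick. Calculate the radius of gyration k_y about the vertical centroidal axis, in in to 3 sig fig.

k_y ≈ 1.49 in

Decompose the section into non-overlapping parts with the origin at the bottom-left of its bounding rectangle.
Web: 0.7 × 11.6, A = 8.12 in², x = 0.35 in, Ī = 0.33157 in⁴.
Top flange (beyond web): 4.3 × 0.7, A = 3.01 in², x = 2.85 in, Ī = 4.6379 in⁴.
Bottom flange (beyond web): 4.3 × 0.7, A = 3.01 in², x = 2.85 in, Ī = 4.6379 in⁴.
Centroid: x̄ = ΣA·x / ΣA = 1.4144 in.
Transfer each piece to the vertical centroidal axis using Ī + A·d² with d = x − 1.4144:
  web: d = -1.0644 in → contributes +9.5303 in⁴
  top flange (beyond web): d = 1.4356 in → contributes +10.842 in⁴
  bottom flange (beyond web): d = 1.4356 in → contributes +10.842 in⁴
Total I = 31.214 in⁴.
Radius of gyration: k = √(I/A) = √(31.214 / 14.14) = 1.4858 in.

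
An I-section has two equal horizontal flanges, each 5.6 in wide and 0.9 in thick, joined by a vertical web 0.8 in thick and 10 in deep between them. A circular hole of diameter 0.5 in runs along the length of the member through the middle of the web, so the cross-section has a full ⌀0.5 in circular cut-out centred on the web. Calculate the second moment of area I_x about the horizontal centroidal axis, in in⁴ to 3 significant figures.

I_x ≈ 367 in⁴

Split into non-overlapping primitives; take the origin at the lower-left of the bounding box.
Bottom flange: 5.6 × 0.9, A = 5.04 in², y = 0.45 in, Ī = 0.3402 in⁴.
Web: 0.8 × 10, A = 8 in², y = 5.9 in, Ī = 66.667 in⁴.
Top flange: 5.6 × 0.9, A = 5.04 in², y = 11.35 in, Ī = 0.3402 in⁴.
Hole (subtracted): ⌀0.5, A = 0.19635 in², y = 5.9 in, Ī = 0.003068 in⁴.
By symmetry the centroid is at mid-height, ȳ = 5.9 in.
Transfer each piece to the horizontal centroidal axis using Ī + A·d² with d = y − 5.9:
  bottom flange: d = -5.45 in → contributes +150.04 in⁴
  web: d = 0 in → contributes +66.667 in⁴
  top flange: d = 5.45 in → contributes +150.04 in⁴
  hole: d = 0 in → contributes −0.003068 in⁴
Total I = 366.75 in⁴.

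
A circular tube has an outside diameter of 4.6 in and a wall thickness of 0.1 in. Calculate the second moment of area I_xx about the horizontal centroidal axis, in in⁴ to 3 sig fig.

Split into non-overlapping primitives; take the origin at the lower-left of the bounding box.
Outer circle: ⌀4.6, A = 16.619 in², y = 2.3 in, Ī = 21.979 in⁴.
Bore (subtracted): ⌀4.4, A = 15.205 in², y = 2.3 in, Ī = 18.398 in⁴.
By symmetry the centroid is at mid-height, ȳ = 2.3 in.
All pieces are centred on the horizontal centroidal axis, so I = ΣĪ (holes subtracted) = 3.5802 in⁴.

I_xx ≈ 3.58 in⁴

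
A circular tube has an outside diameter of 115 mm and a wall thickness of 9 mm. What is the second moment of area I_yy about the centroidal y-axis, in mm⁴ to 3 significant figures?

Treat the section as a set of non-overlapping primitives; coordinates are from the bounding-box lower-left.
Outer circle: ⌀115, A = 10 387 mm², x = 57.5 mm, Ī = 8 585 414 mm⁴.
Bore (subtracted): ⌀97, A = 7389.8 mm², x = 57.5 mm, Ī = 4 345 671 mm⁴.
By symmetry the centroid is at mid-width, x̄ = 57.5 mm.
All pieces are centred on the centroidal y-axis, so I = ΣĪ (holes subtracted) = 4 239 743 mm⁴.

I_yy ≈ 4.24 × 10⁶ mm⁴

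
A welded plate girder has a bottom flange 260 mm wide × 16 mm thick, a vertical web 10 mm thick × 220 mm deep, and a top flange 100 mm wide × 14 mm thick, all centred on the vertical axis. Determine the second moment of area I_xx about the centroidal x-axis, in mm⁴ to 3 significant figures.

I_xx ≈ 7.23 × 10⁷ mm⁴

Break the section into simple shapes (no overlaps), measuring from the bottom-left corner of the bounding box.
Bottom plate: 260 × 16, A = 4 160 mm², y = 8 mm, Ī = 88 747 mm⁴.
Web plate: 10 × 220, A = 2 200 mm², y = 126 mm, Ī = 8 873 333 mm⁴.
Top plate: 100 × 14, A = 1 400 mm², y = 243 mm, Ī = 22 867 mm⁴.
Centroid: ȳ = ΣA·y / ΣA = 83.851 mm.
Transfer each piece to the centroidal x-axis using Ī + A·d² with d = y − 83.851:
  bottom plate: d = -75.851 mm → contributes +24 022 478 mm⁴
  web plate: d = 42.149 mm → contributes +12 781 807 mm⁴
  top plate: d = 159.15 mm → contributes +35 482 848 mm⁴
Total I = 72 287 133 mm⁴.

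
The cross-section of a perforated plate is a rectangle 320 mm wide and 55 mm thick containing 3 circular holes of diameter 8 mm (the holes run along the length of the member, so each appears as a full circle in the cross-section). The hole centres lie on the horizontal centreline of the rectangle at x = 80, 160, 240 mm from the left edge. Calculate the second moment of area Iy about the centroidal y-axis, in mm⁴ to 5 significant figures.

Treat the section as a set of non-overlapping primitives; coordinates are from the bounding-box lower-left.
Plate: 320 × 55, A = 17 600 mm², x = 160 mm, Ī = 150 186 667 mm⁴.
Hole 1 (subtracted): ⌀8, A = 50.26548 mm², x = 80 mm, Ī = 201.0619 mm⁴.
Hole 2 (subtracted): ⌀8, A = 50.26548 mm², x = 160 mm, Ī = 201.0619 mm⁴.
Hole 3 (subtracted): ⌀8, A = 50.26548 mm², x = 240 mm, Ī = 201.0619 mm⁴.
By symmetry the centroid is at mid-width, x̄ = 160 mm.
Transfer each piece to the centroidal y-axis using Ī + A·d² with d = x − 160:
  plate: d = 0 mm → contributes +150 186 667 mm⁴
  hole 1: d = -80 mm → contributes −321900.1 mm⁴
  hole 2: d = 0 mm → contributes −201.0619 mm⁴
  hole 3: d = 80 mm → contributes −321900.1 mm⁴
Total I = 149 542 665 mm⁴.

Iy ≈ 1.4954 × 10⁸ mm⁴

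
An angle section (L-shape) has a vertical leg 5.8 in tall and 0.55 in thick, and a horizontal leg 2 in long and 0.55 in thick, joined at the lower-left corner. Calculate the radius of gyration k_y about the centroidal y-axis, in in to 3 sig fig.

Decompose the section into non-overlapping parts with the origin at the bottom-left of its bounding rectangle.
Vertical leg: 0.55 × 5.8, A = 3.19 in², x = 0.275 in, Ī = 0.080415 in⁴.
Horizontal leg (remainder): 1.45 × 0.55, A = 0.7975 in², x = 1.275 in, Ī = 0.13973 in⁴.
Centroid: x̄ = ΣA·x / ΣA = 0.475 in.
Transfer each piece to the centroidal y-axis using Ī + A·d² with d = x − 0.475:
  vertical leg: d = -0.2 in → contributes +0.20801 in⁴
  horizontal leg (remainder): d = 0.8 in → contributes +0.65013 in⁴
Total I = 0.85814 in⁴.
Radius of gyration: k = √(I/A) = √(0.85814 / 3.9875) = 0.46391 in.

k_y ≈ 0.464 in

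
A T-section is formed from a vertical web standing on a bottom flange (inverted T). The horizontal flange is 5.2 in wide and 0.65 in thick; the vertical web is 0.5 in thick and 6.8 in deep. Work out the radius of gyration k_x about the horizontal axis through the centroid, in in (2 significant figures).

Break the section into simple shapes (no overlaps), measuring from the bottom-left corner of the bounding box.
Flange: 5.2 × 0.65, A = 3.38 in², y = 0.325 in, Ī = 0.119 in⁴.
Web: 0.5 × 6.8, A = 3.4 in², y = 4.05 in, Ī = 13.1 in⁴.
Centroid: ȳ = ΣA·y / ΣA = 2.193 in.
Transfer each piece to the horizontal axis through the centroid using Ī + A·d² with d = y − 2.193:
  flange: d = -1.868 in → contributes +11.91 in⁴
  web: d = 1.857 in → contributes +24.83 in⁴
Total I = 36.74 in⁴.
Radius of gyration: k = √(I/A) = √(36.74 / 6.78) = 2.328 in.

k_x ≈ 2.3 in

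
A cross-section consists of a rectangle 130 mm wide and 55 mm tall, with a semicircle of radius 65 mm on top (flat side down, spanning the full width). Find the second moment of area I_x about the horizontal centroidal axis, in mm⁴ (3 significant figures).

Decompose the section into non-overlapping parts with the origin at the bottom-left of its bounding rectangle.
Rectangular body: 130 × 55, A = 7 150 mm², y = 27.5 mm, Ī = 1 802 396 mm⁴.
Semicircular cap: semicircle r = 65, A = 6636.6 mm², y = 82.587 mm, Ī = 1 959 230 mm⁴.
Centroid: ȳ = ΣA·y / ΣA = 54.018 mm.
Transfer each piece to the horizontal centroidal axis using Ī + A·d² with d = y − 54.018:
  rectangular body: d = -26.518 mm → contributes +6 830 218 mm⁴
  semicircular cap: d = 28.569 mm → contributes +7 375 988 mm⁴
Total I = 14 206 206 mm⁴.

I_x ≈ 1.42 × 10⁷ mm⁴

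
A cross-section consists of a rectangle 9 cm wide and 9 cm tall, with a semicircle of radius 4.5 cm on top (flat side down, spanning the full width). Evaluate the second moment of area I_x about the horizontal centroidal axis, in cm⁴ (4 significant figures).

I_x ≈ 1530 cm⁴

Decompose the section into non-overlapping parts with the origin at the bottom-left of its bounding rectangle.
Rectangular body: 9 × 9, A = 81 cm², y = 4.5 cm, Ī = 546.75 cm⁴.
Semicircular cap: semicircle r = 4.5, A = 31.8086 cm², y = 10.9099 cm, Ī = 45.0072 cm⁴.
Centroid: ȳ = ΣA·y / ΣA = 6.30739 cm.
Transfer each piece to the horizontal centroidal axis using Ī + A·d² with d = y − 6.30739:
  rectangular body: d = -1.80739 cm → contributes +811.348 cm⁴
  semicircular cap: d = 4.60247 cm → contributes +718.801 cm⁴
Total I = 1530.15 cm⁴.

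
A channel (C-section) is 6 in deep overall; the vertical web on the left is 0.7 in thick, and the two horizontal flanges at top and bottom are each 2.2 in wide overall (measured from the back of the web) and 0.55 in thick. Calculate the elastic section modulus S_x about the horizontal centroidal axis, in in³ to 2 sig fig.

Break the section into simple shapes (no overlaps), measuring from the bottom-left corner of the bounding box.
Web: 0.7 × 6, A = 4.2 in², y = 3 in, Ī = 12.6 in⁴.
Top flange (beyond web): 1.5 × 0.55, A = 0.825 in², y = 5.725 in, Ī = 0.0208 in⁴.
Bottom flange (beyond web): 1.5 × 0.55, A = 0.825 in², y = 0.275 in, Ī = 0.0208 in⁴.
By symmetry the centroid is at mid-height, ȳ = 3 in.
Transfer each piece to the horizontal centroidal axis using Ī + A·d² with d = y − 3:
  web: d = 0 in → contributes +12.6 in⁴
  top flange (beyond web): d = 2.725 in → contributes +6.147 in⁴
  bottom flange (beyond web): d = -2.725 in → contributes +6.147 in⁴
Total I = 24.89 in⁴.
Extreme fibre distance c = 3 in; S = I/c = 8.298 in³.

S_x ≈ 8.3 in³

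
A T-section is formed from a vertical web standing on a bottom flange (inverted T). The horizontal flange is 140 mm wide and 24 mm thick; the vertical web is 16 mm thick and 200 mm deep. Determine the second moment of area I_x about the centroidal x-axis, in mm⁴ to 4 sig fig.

Split into non-overlapping primitives; take the origin at the lower-left of the bounding box.
Flange: 140 × 24, A = 3 360 mm², y = 12 mm, Ī = 161 280 mm⁴.
Web: 16 × 200, A = 3 200 mm², y = 124 mm, Ī = 10 666 667 mm⁴.
Centroid: ȳ = ΣA·y / ΣA = 66.6341 mm.
Transfer each piece to the centroidal x-axis using Ī + A·d² with d = y − 66.6341:
  flange: d = -54.6341 mm → contributes +10 190 510 mm⁴
  web: d = 57.3659 mm → contributes +21 197 358 mm⁴
Total I = 31 387 869 mm⁴.

I_x ≈ 3.139 × 10⁷ mm⁴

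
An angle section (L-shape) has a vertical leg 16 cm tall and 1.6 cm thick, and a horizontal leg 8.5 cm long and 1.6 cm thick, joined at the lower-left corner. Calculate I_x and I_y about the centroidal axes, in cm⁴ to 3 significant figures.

Break the section into simple shapes (no overlaps), measuring from the bottom-left corner of the bounding box.
Vertical leg: 1.6 × 16, A = 25.6 cm², y = 8 cm, Ī = 546.13 cm⁴.
Horizontal leg (remainder): 6.9 × 1.6, A = 11.04 cm², y = 0.8 cm, Ī = 2.3552 cm⁴.
Centroid: ȳ = ΣA·y / ΣA = 5.8306 cm.
Transfer each piece to the centroidal x-axis using Ī + A·d² with d = y − 5.8306:
  vertical leg: d = 2.1694 cm → contributes +666.62 cm⁴
  horizontal leg (remainder): d = -5.0306 cm → contributes +281.74 cm⁴
Total I = 948.36 cm⁴.
For the y-axis: x̄ = 2.0806 cm.
Repeating about the centroidal y-axis gives I_y = 188.59 cm⁴.

I_x ≈ 948 cm⁴, I_y ≈ 189 cm⁴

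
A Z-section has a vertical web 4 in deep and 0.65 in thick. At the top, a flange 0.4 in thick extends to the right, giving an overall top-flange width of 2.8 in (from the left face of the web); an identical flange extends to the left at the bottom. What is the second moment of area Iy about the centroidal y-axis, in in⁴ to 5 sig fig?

Break the section into simple shapes (no overlaps), measuring from the bottom-left corner of the bounding box.
Web: 0.65 × 4, A = 2.6 in², x = 2.475 in, Ī = 0.09154167 in⁴.
Top flange (beyond web): 2.15 × 0.4, A = 0.86 in², x = 3.875 in, Ī = 0.3312792 in⁴.
Bottom flange (beyond web): 2.15 × 0.4, A = 0.86 in², x = 1.075 in, Ī = 0.3312792 in⁴.
Centroid: x̄ = ΣA·x / ΣA = 2.475 in.
Transfer each piece to the centroidal y-axis using Ī + A·d² with d = x − 2.475:
  web: d = 0 in → contributes +0.09154167 in⁴
  top flange (beyond web): d = 1.4 in → contributes +2.016879 in⁴
  bottom flange (beyond web): d = -1.4 in → contributes +2.016879 in⁴
Total I = 4.1253 in⁴.

Iy ≈ 4.1253 in⁴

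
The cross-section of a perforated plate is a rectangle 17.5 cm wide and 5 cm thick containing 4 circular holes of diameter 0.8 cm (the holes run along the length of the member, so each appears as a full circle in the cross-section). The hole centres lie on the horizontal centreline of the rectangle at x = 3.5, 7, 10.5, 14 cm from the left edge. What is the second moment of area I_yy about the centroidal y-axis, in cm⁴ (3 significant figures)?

Treat the section as a set of non-overlapping primitives; coordinates are from the bounding-box lower-left.
Plate: 17.5 × 5, A = 87.5 cm², x = 8.75 cm, Ī = 2233.1 cm⁴.
Hole 1 (subtracted): ⌀0.8, A = 0.50265 cm², x = 3.5 cm, Ī = 0.020106 cm⁴.
Hole 2 (subtracted): ⌀0.8, A = 0.50265 cm², x = 7 cm, Ī = 0.020106 cm⁴.
Hole 3 (subtracted): ⌀0.8, A = 0.50265 cm², x = 10.5 cm, Ī = 0.020106 cm⁴.
Hole 4 (subtracted): ⌀0.8, A = 0.50265 cm², x = 14 cm, Ī = 0.020106 cm⁴.
By symmetry the centroid is at mid-width, x̄ = 8.75 cm.
Transfer each piece to the centroidal y-axis using Ī + A·d² with d = x − 8.75:
  plate: d = 0 cm → contributes +2233.1 cm⁴
  hole 1: d = -5.25 cm → contributes −13.875 cm⁴
  hole 2: d = -1.75 cm → contributes −1.5595 cm⁴
  hole 3: d = 1.75 cm → contributes −1.5595 cm⁴
  hole 4: d = 5.25 cm → contributes −13.875 cm⁴
Total I = 2202.2 cm⁴.

I_yy ≈ 2200 cm⁴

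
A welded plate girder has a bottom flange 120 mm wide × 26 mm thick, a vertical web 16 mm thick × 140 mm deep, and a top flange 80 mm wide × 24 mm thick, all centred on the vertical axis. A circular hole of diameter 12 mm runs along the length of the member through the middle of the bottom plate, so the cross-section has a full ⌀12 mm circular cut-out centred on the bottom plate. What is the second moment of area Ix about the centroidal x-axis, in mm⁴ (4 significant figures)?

Break the section into simple shapes (no overlaps), measuring from the bottom-left corner of the bounding box.
Bottom plate: 120 × 26, A = 3 120 mm², y = 13 mm, Ī = 175 760 mm⁴.
Web plate: 16 × 140, A = 2 240 mm², y = 96 mm, Ī = 3 658 667 mm⁴.
Top plate: 80 × 24, A = 1 920 mm², y = 178 mm, Ī = 92 160 mm⁴.
Hole (subtracted): ⌀12, A = 113.097 mm², y = 13 mm, Ī = 1017.88 mm⁴.
Centroid: ȳ = ΣA·y / ΣA = 83.1447 mm.
Transfer each piece to the centroidal x-axis using Ī + A·d² with d = y − 83.1447:
  bottom plate: d = -70.1447 mm → contributes +15 527 016 mm⁴
  web plate: d = 12.8553 mm → contributes +4 028 848 mm⁴
  top plate: d = 94.8553 mm → contributes +17 367 426 mm⁴
  hole: d = -70.1447 mm → contributes −557 488 mm⁴
Total I = 36 365 802 mm⁴.

Ix ≈ 3.637 × 10⁷ mm⁴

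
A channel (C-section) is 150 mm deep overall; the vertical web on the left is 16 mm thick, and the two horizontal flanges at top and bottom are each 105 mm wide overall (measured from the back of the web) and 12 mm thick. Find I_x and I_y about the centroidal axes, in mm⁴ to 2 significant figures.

I_x ≈ 1.5 × 10⁷ mm⁴, I_y ≈ 4.6 × 10⁶ mm⁴

Decompose the section into non-overlapping parts with the origin at the bottom-left of its bounding rectangle.
Web: 16 × 150, A = 2 400 mm², y = 75 mm, Ī = 4 500 000 mm⁴.
Top flange (beyond web): 89 × 12, A = 1 068 mm², y = 144 mm, Ī = 12 816 mm⁴.
Bottom flange (beyond web): 89 × 12, A = 1 068 mm², y = 6 mm, Ī = 12 816 mm⁴.
By symmetry the centroid is at mid-height, ȳ = 75 mm.
Transfer each piece to the centroidal x-axis using Ī + A·d² with d = y − 75:
  web: d = 0 mm → contributes +4 500 000 mm⁴
  top flange (beyond web): d = 69 mm → contributes +5 097 564 mm⁴
  bottom flange (beyond web): d = -69 mm → contributes +5 097 564 mm⁴
Total I = 14 695 128 mm⁴.
For the y-axis: x̄ = 32.72 mm.
Repeating about the centroidal y-axis gives I_y = 4 576 138 mm⁴.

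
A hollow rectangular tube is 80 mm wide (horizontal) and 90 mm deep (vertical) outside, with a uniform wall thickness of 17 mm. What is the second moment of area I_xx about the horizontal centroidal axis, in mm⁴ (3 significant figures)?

Decompose the section into non-overlapping parts with the origin at the bottom-left of its bounding rectangle.
Outer rectangle: 80 × 90, A = 7 200 mm², y = 45 mm, Ī = 4 860 000 mm⁴.
Inner void (subtracted): 46 × 56, A = 2 576 mm², y = 45 mm, Ī = 673 195 mm⁴.
By symmetry the centroid is at mid-height, ȳ = 45 mm.
All pieces are centred on the horizontal centroidal axis, so I = ΣĪ (holes subtracted) = 4 186 805 mm⁴.

I_xx ≈ 4.19 × 10⁶ mm⁴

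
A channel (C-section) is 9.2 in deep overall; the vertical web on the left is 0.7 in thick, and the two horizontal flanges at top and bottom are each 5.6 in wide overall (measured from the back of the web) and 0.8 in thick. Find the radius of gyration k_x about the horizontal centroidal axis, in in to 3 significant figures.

Split into non-overlapping primitives; take the origin at the lower-left of the bounding box.
Web: 0.7 × 9.2, A = 6.44 in², y = 4.6 in, Ī = 45.423 in⁴.
Top flange (beyond web): 4.9 × 0.8, A = 3.92 in², y = 8.8 in, Ī = 0.20907 in⁴.
Bottom flange (beyond web): 4.9 × 0.8, A = 3.92 in², y = 0.4 in, Ī = 0.20907 in⁴.
By symmetry the centroid is at mid-height, ȳ = 4.6 in.
Transfer each piece to the horizontal centroidal axis using Ī + A·d² with d = y − 4.6:
  web: d = 0 in → contributes +45.423 in⁴
  top flange (beyond web): d = 4.2 in → contributes +69.358 in⁴
  bottom flange (beyond web): d = -4.2 in → contributes +69.358 in⁴
Total I = 184.14 in⁴.
Radius of gyration: k = √(I/A) = √(184.14 / 14.28) = 3.5909 in.

k_x ≈ 3.59 in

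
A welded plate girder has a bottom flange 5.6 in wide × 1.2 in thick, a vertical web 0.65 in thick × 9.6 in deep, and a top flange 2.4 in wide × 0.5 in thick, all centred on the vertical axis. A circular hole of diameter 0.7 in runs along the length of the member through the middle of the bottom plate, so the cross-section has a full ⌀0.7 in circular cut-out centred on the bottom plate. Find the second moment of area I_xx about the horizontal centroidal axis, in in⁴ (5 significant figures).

Split into non-overlapping primitives; take the origin at the lower-left of the bounding box.
Bottom plate: 5.6 × 1.2, A = 6.72 in², y = 0.6 in, Ī = 0.8064 in⁴.
Web plate: 0.65 × 9.6, A = 6.24 in², y = 6 in, Ī = 47.9232 in⁴.
Top plate: 2.4 × 0.5, A = 1.2 in², y = 11.05 in, Ī = 0.025 in⁴.
Hole (subtracted): ⌀0.7, A = 0.3848451 in², y = 0.6 in, Ī = 0.01178588 in⁴.
Centroid: ȳ = ΣA·y / ΣA = 3.956478 in.
Transfer each piece to the horizontal centroidal axis using Ī + A·d² with d = y − 3.956478:
  bottom plate: d = -3.356478 in → contributes +76.51353 in⁴
  web plate: d = 2.043522 in → contributes +73.98134 in⁴
  top plate: d = 7.093522 in → contributes +60.40667 in⁴
  hole: d = -3.356478 in → contributes −4.347429 in⁴
Total I = 206.5541 in⁴.

I_xx ≈ 206.55 in⁴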